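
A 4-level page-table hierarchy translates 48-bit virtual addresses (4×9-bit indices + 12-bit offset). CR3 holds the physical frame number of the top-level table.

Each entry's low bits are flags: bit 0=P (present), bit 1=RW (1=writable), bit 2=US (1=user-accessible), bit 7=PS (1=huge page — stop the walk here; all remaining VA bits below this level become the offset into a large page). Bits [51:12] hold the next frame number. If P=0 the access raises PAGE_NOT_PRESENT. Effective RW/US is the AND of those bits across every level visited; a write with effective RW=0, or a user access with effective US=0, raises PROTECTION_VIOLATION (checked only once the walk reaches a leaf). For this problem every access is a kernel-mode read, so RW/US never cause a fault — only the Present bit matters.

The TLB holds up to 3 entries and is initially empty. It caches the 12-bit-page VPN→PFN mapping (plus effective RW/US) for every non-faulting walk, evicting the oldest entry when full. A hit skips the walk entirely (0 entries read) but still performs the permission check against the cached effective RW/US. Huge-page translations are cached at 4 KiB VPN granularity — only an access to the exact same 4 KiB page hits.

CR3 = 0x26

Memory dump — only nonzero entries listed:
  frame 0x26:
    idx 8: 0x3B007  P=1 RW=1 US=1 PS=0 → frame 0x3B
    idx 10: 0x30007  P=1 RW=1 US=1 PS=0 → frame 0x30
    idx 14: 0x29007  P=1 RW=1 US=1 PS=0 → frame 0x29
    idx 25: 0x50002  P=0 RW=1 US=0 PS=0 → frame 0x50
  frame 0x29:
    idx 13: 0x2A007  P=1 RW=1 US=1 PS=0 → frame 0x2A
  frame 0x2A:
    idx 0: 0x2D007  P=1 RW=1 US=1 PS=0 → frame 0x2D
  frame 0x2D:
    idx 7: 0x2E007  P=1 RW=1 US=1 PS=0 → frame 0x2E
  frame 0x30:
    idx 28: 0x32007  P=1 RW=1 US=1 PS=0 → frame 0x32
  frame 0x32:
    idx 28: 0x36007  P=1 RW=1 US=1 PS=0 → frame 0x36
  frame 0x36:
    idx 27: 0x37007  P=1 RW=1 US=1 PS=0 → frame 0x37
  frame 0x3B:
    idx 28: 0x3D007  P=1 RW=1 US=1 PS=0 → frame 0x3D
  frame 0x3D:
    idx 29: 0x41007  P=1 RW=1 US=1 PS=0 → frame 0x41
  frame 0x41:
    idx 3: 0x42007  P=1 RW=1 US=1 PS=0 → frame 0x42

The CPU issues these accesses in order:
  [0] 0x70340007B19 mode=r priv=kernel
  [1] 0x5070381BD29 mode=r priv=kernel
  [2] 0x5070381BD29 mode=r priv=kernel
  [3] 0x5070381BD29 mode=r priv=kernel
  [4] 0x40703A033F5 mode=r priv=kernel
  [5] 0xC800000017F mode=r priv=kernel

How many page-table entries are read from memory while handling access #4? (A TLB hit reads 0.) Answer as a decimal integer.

Trace:
#0 VA=0x70340007B19 (r,kernel):
  lvl0: tbl 0x26, slot 14 ⇒ 0x29007 (P1/RW1/US1/PS0)
  lvl1: tbl 0x29, slot 13 ⇒ 0x2A007 (P1/RW1/US1/PS0)
  lvl2: tbl 0x2A, slot 0 ⇒ 0x2D007 (P1/RW1/US1/PS0)
  lvl3: tbl 0x2D, slot 7 ⇒ 0x2E007 (P1/RW1/US1/PS0)
  → PA=0x2EB19  (4 entries read)
#1 VA=0x5070381BD29 (r,kernel):
  lvl0: tbl 0x26, slot 10 ⇒ 0x30007 (P1/RW1/US1/PS0)
  lvl1: tbl 0x30, slot 28 ⇒ 0x32007 (P1/RW1/US1/PS0)
  lvl2: tbl 0x32, slot 28 ⇒ 0x36007 (P1/RW1/US1/PS0)
  lvl3: tbl 0x36, slot 27 ⇒ 0x37007 (P1/RW1/US1/PS0)
  → PA=0x37D29  (4 entries read)
#2 VA=0x5070381BD29 (r,kernel):
  TLB hit vpn=0x5070381B → PA=0x37D29
#3 VA=0x5070381BD29 (r,kernel):
  TLB hit vpn=0x5070381B → PA=0x37D29
#4 VA=0x40703A033F5 (r,kernel):
  lvl0: tbl 0x26, slot 8 ⇒ 0x3B007 (P1/RW1/US1/PS0)
  lvl1: tbl 0x3B, slot 28 ⇒ 0x3D007 (P1/RW1/US1/PS0)
  lvl2: tbl 0x3D, slot 29 ⇒ 0x41007 (P1/RW1/US1/PS0)
  lvl3: tbl 0x41, slot 3 ⇒ 0x42007 (P1/RW1/US1/PS0)
  → PA=0x423F5  (4 entries read)
#5 VA=0xC800000017F (r,kernel):
  lvl0: tbl 0x26, slot 25 ⇒ 0x50002 (P0/RW1/US0/PS0)
  ✗ PAGE_NOT_PRESENT  [1 reads]

Entries read for #4: 4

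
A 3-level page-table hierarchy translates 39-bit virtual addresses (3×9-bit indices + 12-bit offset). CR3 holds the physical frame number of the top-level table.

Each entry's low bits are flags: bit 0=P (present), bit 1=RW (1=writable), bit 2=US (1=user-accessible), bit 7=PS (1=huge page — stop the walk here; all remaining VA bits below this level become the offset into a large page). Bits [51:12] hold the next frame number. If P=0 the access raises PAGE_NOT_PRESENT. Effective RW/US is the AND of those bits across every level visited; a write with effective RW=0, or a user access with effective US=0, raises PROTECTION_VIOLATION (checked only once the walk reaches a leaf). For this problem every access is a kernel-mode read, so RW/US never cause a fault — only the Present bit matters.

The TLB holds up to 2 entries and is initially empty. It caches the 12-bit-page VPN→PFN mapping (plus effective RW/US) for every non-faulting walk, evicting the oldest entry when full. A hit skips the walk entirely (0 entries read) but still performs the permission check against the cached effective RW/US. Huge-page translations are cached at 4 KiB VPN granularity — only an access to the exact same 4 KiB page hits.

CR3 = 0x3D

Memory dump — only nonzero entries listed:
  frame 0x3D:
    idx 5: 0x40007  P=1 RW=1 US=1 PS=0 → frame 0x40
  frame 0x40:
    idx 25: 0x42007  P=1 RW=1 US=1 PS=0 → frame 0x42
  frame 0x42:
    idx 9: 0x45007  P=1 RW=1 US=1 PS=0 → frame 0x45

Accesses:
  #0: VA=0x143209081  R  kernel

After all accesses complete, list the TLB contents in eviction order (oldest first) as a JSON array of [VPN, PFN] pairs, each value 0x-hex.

Per-access translation:
#0 VA=0x143209081 (r,kernel):
  [0] read 0x3D idx=5: raw=0x40007 flags P=1 W=1 U=1 S=0
  [1] read 0x40 idx=25: raw=0x42007 flags P=1 W=1 U=1 S=0
  [2] read 0x42 idx=9: raw=0x45007 flags P=1 W=1 U=1 S=0
  ⇒ phys 0x45081  [3 reads]

TLB: [["0x143209", "0x45"]]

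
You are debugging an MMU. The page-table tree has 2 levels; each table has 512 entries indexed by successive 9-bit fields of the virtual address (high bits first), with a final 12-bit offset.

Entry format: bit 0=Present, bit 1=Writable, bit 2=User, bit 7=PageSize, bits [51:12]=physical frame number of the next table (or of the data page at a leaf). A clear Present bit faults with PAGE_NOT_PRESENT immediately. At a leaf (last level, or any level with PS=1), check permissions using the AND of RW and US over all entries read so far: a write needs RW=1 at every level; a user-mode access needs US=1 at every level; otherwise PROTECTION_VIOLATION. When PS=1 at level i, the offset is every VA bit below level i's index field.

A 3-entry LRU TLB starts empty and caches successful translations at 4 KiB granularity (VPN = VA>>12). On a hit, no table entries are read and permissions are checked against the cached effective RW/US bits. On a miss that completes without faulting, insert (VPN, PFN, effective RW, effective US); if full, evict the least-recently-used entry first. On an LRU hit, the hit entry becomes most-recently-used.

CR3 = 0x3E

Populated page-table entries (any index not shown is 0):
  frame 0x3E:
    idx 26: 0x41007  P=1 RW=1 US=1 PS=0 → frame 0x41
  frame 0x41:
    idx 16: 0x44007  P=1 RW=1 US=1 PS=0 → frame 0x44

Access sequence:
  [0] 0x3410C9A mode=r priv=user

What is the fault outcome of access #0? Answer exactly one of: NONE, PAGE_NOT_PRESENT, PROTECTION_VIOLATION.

Trace:
#0 VA=0x3410C9A (r,user):
  L0: frame=0x3E idx=26 entry=0x41007 [P=1 RW=1 US=1 PS=0]
  L1: frame=0x41 idx=16 entry=0x44007 [P=1 RW=1 US=1 PS=0]
  → PA=0x44C9A  (2 entries read)

Access #0 fault: NONE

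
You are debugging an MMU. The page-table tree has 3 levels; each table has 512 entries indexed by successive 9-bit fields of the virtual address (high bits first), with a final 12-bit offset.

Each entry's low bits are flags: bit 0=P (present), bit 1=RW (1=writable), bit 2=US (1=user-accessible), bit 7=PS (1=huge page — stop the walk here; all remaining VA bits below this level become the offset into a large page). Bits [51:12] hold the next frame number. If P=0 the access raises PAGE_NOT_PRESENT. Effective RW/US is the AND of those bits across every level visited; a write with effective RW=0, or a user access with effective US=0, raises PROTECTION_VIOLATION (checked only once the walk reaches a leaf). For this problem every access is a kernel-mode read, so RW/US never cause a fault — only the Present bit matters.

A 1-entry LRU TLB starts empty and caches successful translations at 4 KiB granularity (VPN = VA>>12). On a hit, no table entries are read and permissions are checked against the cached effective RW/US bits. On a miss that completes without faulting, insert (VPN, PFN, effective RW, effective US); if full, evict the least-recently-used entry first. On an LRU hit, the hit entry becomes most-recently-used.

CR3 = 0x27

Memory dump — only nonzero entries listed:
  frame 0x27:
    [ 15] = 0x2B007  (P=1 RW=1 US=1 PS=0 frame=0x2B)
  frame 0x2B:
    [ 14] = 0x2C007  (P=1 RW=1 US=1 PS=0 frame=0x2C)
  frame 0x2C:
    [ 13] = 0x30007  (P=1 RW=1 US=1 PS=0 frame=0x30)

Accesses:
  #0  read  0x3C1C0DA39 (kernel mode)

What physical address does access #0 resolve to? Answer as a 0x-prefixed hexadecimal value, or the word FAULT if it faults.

Walk each access:
#0 VA=0x3C1C0DA39 (r,kernel):
  lvl0: tbl 0x27, slot 15 ⇒ 0x2B007 (P1/RW1/US1/PS0)
  lvl1: tbl 0x2B, slot 14 ⇒ 0x2C007 (P1/RW1/US1/PS0)
  lvl2: tbl 0x2C, slot 13 ⇒ 0x30007 (P1/RW1/US1/PS0)
  ⇒ phys 0x30A39  [3 reads]

Access #0 PA: 0x30A39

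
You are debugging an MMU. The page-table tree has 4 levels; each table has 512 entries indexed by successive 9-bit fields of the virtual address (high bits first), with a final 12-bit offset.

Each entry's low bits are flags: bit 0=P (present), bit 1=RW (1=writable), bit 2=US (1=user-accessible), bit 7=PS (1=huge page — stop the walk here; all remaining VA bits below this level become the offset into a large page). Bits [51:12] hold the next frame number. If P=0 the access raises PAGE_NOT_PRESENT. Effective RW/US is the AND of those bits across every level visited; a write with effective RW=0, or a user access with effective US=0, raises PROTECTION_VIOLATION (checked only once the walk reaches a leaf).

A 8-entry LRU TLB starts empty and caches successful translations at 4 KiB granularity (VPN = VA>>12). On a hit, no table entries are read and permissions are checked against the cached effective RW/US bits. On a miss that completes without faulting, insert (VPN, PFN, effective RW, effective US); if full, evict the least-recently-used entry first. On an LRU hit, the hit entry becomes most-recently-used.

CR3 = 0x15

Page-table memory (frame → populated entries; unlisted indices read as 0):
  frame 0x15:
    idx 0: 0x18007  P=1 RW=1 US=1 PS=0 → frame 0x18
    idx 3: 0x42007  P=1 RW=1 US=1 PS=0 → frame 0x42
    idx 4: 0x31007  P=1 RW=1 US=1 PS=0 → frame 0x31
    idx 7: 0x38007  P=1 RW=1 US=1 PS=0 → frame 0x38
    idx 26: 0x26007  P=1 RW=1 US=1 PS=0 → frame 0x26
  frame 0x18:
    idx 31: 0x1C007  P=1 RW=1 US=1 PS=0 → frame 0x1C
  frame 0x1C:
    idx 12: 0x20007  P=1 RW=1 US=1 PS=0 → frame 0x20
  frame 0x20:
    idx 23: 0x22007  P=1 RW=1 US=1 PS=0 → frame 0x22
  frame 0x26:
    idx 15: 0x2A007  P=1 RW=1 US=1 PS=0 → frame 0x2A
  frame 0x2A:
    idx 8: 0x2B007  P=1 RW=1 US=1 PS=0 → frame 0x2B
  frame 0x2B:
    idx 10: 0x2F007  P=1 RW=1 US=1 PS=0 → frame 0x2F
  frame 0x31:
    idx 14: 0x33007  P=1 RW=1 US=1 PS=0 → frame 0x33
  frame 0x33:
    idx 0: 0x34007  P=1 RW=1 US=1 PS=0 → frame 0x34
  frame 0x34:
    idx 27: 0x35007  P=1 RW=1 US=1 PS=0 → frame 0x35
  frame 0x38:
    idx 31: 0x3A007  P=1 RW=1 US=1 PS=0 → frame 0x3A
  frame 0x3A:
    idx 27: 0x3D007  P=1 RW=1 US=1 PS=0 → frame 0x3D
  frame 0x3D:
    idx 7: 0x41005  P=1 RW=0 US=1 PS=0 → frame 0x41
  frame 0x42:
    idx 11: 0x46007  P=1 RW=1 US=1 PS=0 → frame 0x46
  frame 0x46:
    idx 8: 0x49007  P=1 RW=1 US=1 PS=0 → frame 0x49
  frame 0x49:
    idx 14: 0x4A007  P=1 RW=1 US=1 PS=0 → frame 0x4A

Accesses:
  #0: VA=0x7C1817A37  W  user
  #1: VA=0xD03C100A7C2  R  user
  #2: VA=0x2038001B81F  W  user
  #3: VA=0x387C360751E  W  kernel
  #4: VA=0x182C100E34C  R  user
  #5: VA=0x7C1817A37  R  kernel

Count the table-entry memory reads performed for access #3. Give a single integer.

Trace:
#0 VA=0x7C1817A37 (w,user):
  lvl0: tbl 0x15, slot 0 ⇒ 0x18007 (P1/RW1/US1/PS0)
  lvl1: tbl 0x18, slot 31 ⇒ 0x1C007 (P1/RW1/US1/PS0)
  lvl2: tbl 0x1C, slot 12 ⇒ 0x20007 (P1/RW1/US1/PS0)
  lvl3: tbl 0x20, slot 23 ⇒ 0x22007 (P1/RW1/US1/PS0)
  ⇒ phys 0x22A37  [4 reads]
#1 VA=0xD03C100A7C2 (r,user):
  lvl0: tbl 0x15, slot 26 ⇒ 0x26007 (P1/RW1/US1/PS0)
  lvl1: tbl 0x26, slot 15 ⇒ 0x2A007 (P1/RW1/US1/PS0)
  lvl2: tbl 0x2A, slot 8 ⇒ 0x2B007 (P1/RW1/US1/PS0)
  lvl3: tbl 0x2B, slot 10 ⇒ 0x2F007 (P1/RW1/US1/PS0)
  ⇒ phys 0x2F7C2  [4 reads]
#2 VA=0x2038001B81F (w,user):
  lvl0: tbl 0x15, slot 4 ⇒ 0x31007 (P1/RW1/US1/PS0)
  lvl1: tbl 0x31, slot 14 ⇒ 0x33007 (P1/RW1/US1/PS0)
  lvl2: tbl 0x33, slot 0 ⇒ 0x34007 (P1/RW1/US1/PS0)
  lvl3: tbl 0x34, slot 27 ⇒ 0x35007 (P1/RW1/US1/PS0)
  ⇒ phys 0x3581F  [4 reads]
#3 VA=0x387C360751E (w,kernel):
  lvl0: tbl 0x15, slot 7 ⇒ 0x38007 (P1/RW1/US1/PS0)
  lvl1: tbl 0x38, slot 31 ⇒ 0x3A007 (P1/RW1/US1/PS0)
  lvl2: tbl 0x3A, slot 27 ⇒ 0x3D007 (P1/RW1/US1/PS0)
  lvl3: tbl 0x3D, slot 7 ⇒ 0x41005 (P1/RW0/US1/PS0)
  ⇒ fault: PROTECTION_VIOLATION  — 4 lookups
#4 VA=0x182C100E34C (r,user):
  lvl0: tbl 0x15, slot 3 ⇒ 0x42007 (P1/RW1/US1/PS0)
  lvl1: tbl 0x42, slot 11 ⇒ 0x46007 (P1/RW1/US1/PS0)
  lvl2: tbl 0x46, slot 8 ⇒ 0x49007 (P1/RW1/US1/PS0)
  lvl3: tbl 0x49, slot 14 ⇒ 0x4A007 (P1/RW1/US1/PS0)
  ⇒ phys 0x4A34C  [4 reads]
#5 VA=0x7C1817A37 (r,kernel):
  TLB hit vpn=0x7C1817 → PA=0x22A37

Entries read for #3: 4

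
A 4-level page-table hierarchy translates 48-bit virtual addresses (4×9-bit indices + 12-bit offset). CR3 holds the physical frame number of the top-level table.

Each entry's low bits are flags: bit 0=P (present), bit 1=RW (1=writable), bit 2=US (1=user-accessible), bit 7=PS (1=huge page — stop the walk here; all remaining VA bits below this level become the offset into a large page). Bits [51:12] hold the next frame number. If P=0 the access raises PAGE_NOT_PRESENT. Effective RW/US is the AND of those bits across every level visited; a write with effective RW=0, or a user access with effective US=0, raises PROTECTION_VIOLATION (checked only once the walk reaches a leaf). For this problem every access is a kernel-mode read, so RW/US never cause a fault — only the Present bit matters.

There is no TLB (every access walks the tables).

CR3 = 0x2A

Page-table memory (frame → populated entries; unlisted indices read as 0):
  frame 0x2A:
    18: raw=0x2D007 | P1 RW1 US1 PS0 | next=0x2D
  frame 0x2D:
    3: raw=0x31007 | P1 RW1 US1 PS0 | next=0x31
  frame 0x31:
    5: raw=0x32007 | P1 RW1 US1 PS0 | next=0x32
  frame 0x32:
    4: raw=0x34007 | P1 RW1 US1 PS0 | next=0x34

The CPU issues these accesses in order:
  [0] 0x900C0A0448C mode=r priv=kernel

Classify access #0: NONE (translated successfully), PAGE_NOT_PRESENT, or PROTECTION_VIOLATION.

Trace:
#0 VA=0x900C0A0448C (r,kernel):
  [0] read 0x2A idx=18: raw=0x2D007 flags P=1 W=1 U=1 S=0
  [1] read 0x2D idx=3: raw=0x31007 flags P=1 W=1 U=1 S=0
  [2] read 0x31 idx=5: raw=0x32007 flags P=1 W=1 U=1 S=0
  [3] read 0x32 idx=4: raw=0x34007 flags P=1 W=1 U=1 S=0
  ⇒ phys 0x3448C  [4 reads]

Access #0 fault: NONE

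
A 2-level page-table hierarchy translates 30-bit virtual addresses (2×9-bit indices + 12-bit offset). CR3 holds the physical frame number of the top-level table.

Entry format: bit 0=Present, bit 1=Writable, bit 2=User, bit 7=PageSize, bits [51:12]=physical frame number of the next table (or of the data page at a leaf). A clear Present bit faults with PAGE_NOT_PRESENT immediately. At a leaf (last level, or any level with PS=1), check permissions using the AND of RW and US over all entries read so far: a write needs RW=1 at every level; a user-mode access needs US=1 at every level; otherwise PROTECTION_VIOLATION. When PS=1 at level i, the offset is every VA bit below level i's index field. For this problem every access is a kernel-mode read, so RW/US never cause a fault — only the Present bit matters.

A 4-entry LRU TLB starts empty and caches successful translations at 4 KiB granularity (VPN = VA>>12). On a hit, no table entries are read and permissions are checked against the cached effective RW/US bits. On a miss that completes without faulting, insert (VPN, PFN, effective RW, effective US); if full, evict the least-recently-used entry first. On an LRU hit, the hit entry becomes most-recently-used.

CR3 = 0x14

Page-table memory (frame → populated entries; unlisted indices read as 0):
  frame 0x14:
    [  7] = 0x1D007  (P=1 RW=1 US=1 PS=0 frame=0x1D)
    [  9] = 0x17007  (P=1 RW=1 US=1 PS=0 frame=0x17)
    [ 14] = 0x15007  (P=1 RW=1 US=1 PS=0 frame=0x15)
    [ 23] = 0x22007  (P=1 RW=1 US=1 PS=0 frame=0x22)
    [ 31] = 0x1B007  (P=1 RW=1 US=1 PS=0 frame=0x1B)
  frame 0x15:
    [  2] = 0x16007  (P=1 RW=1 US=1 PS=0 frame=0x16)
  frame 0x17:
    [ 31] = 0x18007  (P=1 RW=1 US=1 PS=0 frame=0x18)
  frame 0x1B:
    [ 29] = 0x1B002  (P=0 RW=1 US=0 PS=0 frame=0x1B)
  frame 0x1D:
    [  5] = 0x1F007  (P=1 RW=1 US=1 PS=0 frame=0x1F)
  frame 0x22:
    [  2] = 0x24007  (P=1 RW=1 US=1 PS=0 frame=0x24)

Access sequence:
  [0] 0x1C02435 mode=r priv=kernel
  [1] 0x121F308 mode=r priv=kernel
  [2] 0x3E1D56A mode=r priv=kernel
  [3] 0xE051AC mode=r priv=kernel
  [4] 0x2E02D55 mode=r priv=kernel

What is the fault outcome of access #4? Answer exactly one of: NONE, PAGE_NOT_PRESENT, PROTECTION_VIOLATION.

Walk each access:
#0 VA=0x1C02435 (r,kernel):
  lvl0: tbl 0x14, slot 14 ⇒ 0x15007 (P1/RW1/US1/PS0)
  lvl1: tbl 0x15, slot 2 ⇒ 0x16007 (P1/RW1/US1/PS0)
  ✓ 0x16435  — 2 lookups
#1 VA=0x121F308 (r,kernel):
  lvl0: tbl 0x14, slot 9 ⇒ 0x17007 (P1/RW1/US1/PS0)
  lvl1: tbl 0x17, slot 31 ⇒ 0x18007 (P1/RW1/US1/PS0)
  ✓ 0x18308  — 2 lookups
#2 VA=0x3E1D56A (r,kernel):
  lvl0: tbl 0x14, slot 31 ⇒ 0x1B007 (P1/RW1/US1/PS0)
  lvl1: tbl 0x1B, slot 29 ⇒ 0x1B002 (P0/RW1/US0/PS0)
  ⇒ fault: PAGE_NOT_PRESENT  — 2 lookups
#3 VA=0xE051AC (r,kernel):
  lvl0: tbl 0x14, slot 7 ⇒ 0x1D007 (P1/RW1/US1/PS0)
  lvl1: tbl 0x1D, slot 5 ⇒ 0x1F007 (P1/RW1/US1/PS0)
  ✓ 0x1F1AC  — 2 lookups
#4 VA=0x2E02D55 (r,kernel):
  lvl0: tbl 0x14, slot 23 ⇒ 0x22007 (P1/RW1/US1/PS0)
  lvl1: tbl 0x22, slot 2 ⇒ 0x24007 (P1/RW1/US1/PS0)
  ✓ 0x24D55  — 2 lookups

Access #4 fault: NONE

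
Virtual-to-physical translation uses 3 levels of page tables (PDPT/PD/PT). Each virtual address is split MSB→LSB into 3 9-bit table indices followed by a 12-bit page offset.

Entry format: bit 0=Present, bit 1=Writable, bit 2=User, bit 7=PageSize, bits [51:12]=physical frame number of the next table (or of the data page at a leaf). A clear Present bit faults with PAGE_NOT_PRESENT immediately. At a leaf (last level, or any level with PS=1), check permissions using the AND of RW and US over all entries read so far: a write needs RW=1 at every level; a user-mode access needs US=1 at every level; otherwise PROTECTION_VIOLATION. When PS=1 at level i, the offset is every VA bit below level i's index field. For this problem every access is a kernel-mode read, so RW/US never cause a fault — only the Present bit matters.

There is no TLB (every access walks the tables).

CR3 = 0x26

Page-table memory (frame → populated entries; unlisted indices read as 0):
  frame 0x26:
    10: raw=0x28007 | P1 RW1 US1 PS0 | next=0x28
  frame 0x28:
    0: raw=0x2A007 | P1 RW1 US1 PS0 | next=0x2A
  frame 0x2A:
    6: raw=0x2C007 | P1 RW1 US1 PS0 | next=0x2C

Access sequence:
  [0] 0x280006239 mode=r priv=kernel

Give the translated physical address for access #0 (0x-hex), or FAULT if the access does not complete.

Trace:
#0 VA=0x280006239 (r,kernel):
  [0] read 0x26 idx=10: raw=0x28007 flags P=1 W=1 U=1 S=0
  [1] read 0x28 idx=0: raw=0x2A007 flags P=1 W=1 U=1 S=0
  [2] read 0x2A idx=6: raw=0x2C007 flags P=1 W=1 U=1 S=0
  → PA=0x2C239  (3 entries read)

Access #0 PA: 0x2C239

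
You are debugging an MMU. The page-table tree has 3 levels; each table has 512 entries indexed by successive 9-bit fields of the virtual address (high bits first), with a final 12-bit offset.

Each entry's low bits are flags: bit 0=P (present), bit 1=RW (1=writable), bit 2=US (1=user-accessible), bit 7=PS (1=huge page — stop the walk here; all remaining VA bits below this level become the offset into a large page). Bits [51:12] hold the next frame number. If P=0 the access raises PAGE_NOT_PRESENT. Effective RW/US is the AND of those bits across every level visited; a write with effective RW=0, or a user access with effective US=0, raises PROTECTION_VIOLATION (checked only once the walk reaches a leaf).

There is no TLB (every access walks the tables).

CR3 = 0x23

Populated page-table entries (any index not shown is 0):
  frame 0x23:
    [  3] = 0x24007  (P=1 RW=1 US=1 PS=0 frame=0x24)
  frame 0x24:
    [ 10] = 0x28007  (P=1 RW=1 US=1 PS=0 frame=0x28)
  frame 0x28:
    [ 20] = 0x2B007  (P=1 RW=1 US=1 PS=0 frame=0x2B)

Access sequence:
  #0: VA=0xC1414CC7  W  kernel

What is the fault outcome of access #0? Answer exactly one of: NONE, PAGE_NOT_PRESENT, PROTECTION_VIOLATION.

Trace:
#0 VA=0xC1414CC7 (w,kernel):
  L0 @0x23[3] → 0x24007  P=1,RW=1,US=1,PS=0
  L1 @0x24[10] → 0x28007  P=1,RW=1,US=1,PS=0
  L2 @0x28[20] → 0x2B007  P=1,RW=1,US=1,PS=0
  ✓ 0x2BCC7  — 3 lookups

Access #0 fault: NONE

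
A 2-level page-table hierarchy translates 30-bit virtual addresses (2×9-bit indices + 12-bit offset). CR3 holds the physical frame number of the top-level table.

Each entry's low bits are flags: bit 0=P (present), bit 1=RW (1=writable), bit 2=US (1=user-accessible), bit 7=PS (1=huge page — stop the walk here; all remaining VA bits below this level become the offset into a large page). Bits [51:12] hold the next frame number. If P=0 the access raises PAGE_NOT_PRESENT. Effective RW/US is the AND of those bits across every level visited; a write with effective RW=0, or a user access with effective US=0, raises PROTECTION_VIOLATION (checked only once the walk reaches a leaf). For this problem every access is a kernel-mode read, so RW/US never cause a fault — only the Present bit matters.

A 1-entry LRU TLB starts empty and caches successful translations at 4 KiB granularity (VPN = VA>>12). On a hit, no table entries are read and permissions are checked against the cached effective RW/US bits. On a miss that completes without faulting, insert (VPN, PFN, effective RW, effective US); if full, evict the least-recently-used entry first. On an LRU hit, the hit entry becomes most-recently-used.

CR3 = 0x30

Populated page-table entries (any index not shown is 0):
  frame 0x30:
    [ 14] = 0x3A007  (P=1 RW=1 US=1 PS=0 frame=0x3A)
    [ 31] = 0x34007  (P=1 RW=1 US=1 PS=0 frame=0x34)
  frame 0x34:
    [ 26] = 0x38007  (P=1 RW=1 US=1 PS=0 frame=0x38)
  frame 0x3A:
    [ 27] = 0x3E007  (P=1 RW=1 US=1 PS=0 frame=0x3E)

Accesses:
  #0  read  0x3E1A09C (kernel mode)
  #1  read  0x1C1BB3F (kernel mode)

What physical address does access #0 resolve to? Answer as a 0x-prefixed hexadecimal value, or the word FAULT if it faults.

Walk each access:
#0 VA=0x3E1A09C (r,kernel):
  L0: frame=0x30 idx=31 entry=0x34007 [P=1 RW=1 US=1 PS=0]
  L1: frame=0x34 idx=26 entry=0x38007 [P=1 RW=1 US=1 PS=0]
  ⇒ phys 0x3809C  [2 reads]
#1 VA=0x1C1BB3F (r,kernel):
  L0: frame=0x30 idx=14 entry=0x3A007 [P=1 RW=1 US=1 PS=0]
  L1: frame=0x3A idx=27 entry=0x3E007 [P=1 RW=1 US=1 PS=0]
  ⇒ phys 0x3EB3F  [2 reads]

Access #0 PA: 0x3809C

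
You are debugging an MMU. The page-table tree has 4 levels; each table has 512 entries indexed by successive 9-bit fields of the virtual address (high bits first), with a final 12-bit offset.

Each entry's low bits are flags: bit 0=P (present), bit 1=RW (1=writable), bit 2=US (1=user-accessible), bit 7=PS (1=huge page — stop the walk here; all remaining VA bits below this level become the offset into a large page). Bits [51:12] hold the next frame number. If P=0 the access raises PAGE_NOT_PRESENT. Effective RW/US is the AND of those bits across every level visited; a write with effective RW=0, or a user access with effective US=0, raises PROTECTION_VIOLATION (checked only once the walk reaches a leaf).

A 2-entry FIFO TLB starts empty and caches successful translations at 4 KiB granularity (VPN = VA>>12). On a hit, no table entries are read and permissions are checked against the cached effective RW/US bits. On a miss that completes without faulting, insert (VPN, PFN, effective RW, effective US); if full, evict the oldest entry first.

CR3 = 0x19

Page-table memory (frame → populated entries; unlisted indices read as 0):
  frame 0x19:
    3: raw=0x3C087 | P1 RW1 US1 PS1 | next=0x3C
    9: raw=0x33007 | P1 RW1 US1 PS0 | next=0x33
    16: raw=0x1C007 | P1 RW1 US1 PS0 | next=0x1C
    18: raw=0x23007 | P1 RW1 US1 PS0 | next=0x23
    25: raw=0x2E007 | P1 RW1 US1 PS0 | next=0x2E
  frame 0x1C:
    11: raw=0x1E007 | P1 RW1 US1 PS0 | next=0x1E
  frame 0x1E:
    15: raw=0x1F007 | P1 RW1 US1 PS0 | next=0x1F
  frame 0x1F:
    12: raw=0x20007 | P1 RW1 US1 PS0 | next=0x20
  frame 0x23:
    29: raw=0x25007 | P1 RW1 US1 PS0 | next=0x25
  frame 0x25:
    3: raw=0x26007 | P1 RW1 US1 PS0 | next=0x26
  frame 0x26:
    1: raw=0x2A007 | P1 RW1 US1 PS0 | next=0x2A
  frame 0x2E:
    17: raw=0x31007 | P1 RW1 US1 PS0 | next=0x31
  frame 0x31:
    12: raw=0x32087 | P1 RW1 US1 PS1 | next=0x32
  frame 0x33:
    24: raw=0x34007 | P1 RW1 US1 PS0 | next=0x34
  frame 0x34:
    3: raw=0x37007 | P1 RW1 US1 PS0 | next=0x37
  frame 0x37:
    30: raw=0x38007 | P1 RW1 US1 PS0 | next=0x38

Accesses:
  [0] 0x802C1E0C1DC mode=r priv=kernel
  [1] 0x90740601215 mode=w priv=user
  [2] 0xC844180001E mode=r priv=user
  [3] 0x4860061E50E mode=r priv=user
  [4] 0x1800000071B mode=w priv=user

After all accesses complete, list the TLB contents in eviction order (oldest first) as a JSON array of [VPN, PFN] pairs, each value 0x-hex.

Per-access translation:
#0 VA=0x802C1E0C1DC (r,kernel):
  [0] read 0x19 idx=16: raw=0x1C007 flags P=1 W=1 U=1 S=0
  [1] read 0x1C idx=11: raw=0x1E007 flags P=1 W=1 U=1 S=0
  [2] read 0x1E idx=15: raw=0x1F007 flags P=1 W=1 U=1 S=0
  [3] read 0x1F idx=12: raw=0x20007 flags P=1 W=1 U=1 S=0
  → PA=0x201DC  (4 entries read)
#1 VA=0x90740601215 (w,user):
  [0] read 0x19 idx=18: raw=0x23007 flags P=1 W=1 U=1 S=0
  [1] read 0x23 idx=29: raw=0x25007 flags P=1 W=1 U=1 S=0
  [2] read 0x25 idx=3: raw=0x26007 flags P=1 W=1 U=1 S=0
  [3] read 0x26 idx=1: raw=0x2A007 flags P=1 W=1 U=1 S=0
  → PA=0x2A215  (4 entries read)
#2 VA=0xC844180001E (r,user):
  [0] read 0x19 idx=25: raw=0x2E007 flags P=1 W=1 U=1 S=0
  [1] read 0x2E idx=17: raw=0x31007 flags P=1 W=1 U=1 S=0
  [2] read 0x31 idx=12: raw=0x32087 flags P=1 W=1 U=1 S=1
  → PA=0x3201E (huge @L2)  (3 entries read)
#3 VA=0x4860061E50E (r,user):
  [0] read 0x19 idx=9: raw=0x33007 flags P=1 W=1 U=1 S=0
  [1] read 0x33 idx=24: raw=0x34007 flags P=1 W=1 U=1 S=0
  [2] read 0x34 idx=3: raw=0x37007 flags P=1 W=1 U=1 S=0
  [3] read 0x37 idx=30: raw=0x38007 flags P=1 W=1 U=1 S=0
  → PA=0x3850E  (4 entries read)
#4 VA=0x1800000071B (w,user):
  [0] read 0x19 idx=3: raw=0x3C087 flags P=1 W=1 U=1 S=1
  → PA=0x3C71B (huge @L0)  (1 entries read)

TLB: [["0x4860061E", "0x38"], ["0x18000000", "0x3C"]]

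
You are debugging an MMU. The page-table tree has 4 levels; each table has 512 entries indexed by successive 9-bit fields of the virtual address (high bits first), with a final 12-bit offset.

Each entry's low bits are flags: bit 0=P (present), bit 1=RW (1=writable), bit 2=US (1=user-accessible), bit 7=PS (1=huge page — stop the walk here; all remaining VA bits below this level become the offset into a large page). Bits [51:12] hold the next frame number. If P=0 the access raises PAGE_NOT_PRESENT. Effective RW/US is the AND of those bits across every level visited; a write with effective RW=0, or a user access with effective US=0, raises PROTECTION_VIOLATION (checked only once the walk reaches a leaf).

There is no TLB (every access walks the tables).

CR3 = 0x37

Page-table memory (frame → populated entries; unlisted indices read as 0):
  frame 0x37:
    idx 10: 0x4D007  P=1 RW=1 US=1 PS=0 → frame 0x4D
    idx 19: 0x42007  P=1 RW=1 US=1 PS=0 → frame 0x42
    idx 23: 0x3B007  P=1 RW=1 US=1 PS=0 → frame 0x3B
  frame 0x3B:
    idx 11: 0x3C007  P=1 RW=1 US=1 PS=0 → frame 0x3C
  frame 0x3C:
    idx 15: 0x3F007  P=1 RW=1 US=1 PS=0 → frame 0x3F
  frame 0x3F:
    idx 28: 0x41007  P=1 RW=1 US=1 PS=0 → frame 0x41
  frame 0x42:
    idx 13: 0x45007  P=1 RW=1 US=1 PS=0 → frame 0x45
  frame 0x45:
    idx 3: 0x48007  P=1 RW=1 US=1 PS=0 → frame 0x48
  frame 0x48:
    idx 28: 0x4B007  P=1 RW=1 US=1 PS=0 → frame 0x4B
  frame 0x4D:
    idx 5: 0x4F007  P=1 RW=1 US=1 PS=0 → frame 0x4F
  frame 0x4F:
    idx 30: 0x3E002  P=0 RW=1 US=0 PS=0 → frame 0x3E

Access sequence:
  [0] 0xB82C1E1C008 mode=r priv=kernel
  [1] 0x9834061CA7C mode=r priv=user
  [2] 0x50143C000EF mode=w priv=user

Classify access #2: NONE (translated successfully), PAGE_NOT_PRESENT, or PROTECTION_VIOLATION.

Per-access translation:
#0 VA=0xB82C1E1C008 (r,kernel):
  L0: frame=0x37 idx=23 entry=0x3B007 [P=1 RW=1 US=1 PS=0]
  L1: frame=0x3B idx=11 entry=0x3C007 [P=1 RW=1 US=1 PS=0]
  L2: frame=0x3C idx=15 entry=0x3F007 [P=1 RW=1 US=1 PS=0]
  L3: frame=0x3F idx=28 entry=0x41007 [P=1 RW=1 US=1 PS=0]
  → PA=0x41008  (4 entries read)
#1 VA=0x9834061CA7C (r,user):
  L0: frame=0x37 idx=19 entry=0x42007 [P=1 RW=1 US=1 PS=0]
  L1: frame=0x42 idx=13 entry=0x45007 [P=1 RW=1 US=1 PS=0]
  L2: frame=0x45 idx=3 entry=0x48007 [P=1 RW=1 US=1 PS=0]
  L3: frame=0x48 idx=28 entry=0x4B007 [P=1 RW=1 US=1 PS=0]
  → PA=0x4BA7C  (4 entries read)
#2 VA=0x50143C000EF (w,user):
  L0: frame=0x37 idx=10 entry=0x4D007 [P=1 RW=1 US=1 PS=0]
  L1: frame=0x4D idx=5 entry=0x4F007 [P=1 RW=1 US=1 PS=0]
  L2: frame=0x4F idx=30 entry=0x3E002 [P=0 RW=1 US=0 PS=0]
  → PAGE_NOT_PRESENT  (3 entries read)

Access #2 fault: PAGE_NOT_PRESENT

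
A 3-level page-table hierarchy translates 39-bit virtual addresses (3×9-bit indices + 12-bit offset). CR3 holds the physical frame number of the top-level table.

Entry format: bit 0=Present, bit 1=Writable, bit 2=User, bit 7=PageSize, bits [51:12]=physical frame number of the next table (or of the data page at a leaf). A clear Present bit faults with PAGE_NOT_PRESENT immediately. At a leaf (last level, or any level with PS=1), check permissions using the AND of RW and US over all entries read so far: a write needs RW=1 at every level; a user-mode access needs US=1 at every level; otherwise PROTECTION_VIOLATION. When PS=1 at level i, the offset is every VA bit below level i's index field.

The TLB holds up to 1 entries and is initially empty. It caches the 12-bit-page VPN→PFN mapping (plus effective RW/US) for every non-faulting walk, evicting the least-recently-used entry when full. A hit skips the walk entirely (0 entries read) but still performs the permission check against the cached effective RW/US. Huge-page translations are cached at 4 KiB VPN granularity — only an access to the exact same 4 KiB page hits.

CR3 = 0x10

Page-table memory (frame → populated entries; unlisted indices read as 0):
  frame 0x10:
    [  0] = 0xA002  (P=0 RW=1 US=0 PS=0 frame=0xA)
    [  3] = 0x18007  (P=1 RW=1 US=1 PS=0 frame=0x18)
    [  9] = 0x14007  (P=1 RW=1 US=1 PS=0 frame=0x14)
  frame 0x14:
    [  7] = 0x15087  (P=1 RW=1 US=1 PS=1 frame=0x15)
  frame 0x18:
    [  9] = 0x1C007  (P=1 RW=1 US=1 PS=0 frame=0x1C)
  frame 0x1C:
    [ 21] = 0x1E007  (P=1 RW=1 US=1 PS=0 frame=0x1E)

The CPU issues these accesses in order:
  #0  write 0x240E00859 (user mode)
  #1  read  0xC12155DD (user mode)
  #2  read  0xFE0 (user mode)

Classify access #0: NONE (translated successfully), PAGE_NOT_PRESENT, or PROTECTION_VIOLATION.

Trace:
#0 VA=0x240E00859 (w,user):
  L0: frame=0x10 idx=9 entry=0x14007 [P=1 RW=1 US=1 PS=0]
  L1: frame=0x14 idx=7 entry=0x15087 [P=1 RW=1 US=1 PS=1]
  → PA=0x15859 (huge @L1)  (2 entries read)
#1 VA=0xC12155DD (r,user):
  L0: frame=0x10 idx=3 entry=0x18007 [P=1 RW=1 US=1 PS=0]
  L1: frame=0x18 idx=9 entry=0x1C007 [P=1 RW=1 US=1 PS=0]
  L2: frame=0x1C idx=21 entry=0x1E007 [P=1 RW=1 US=1 PS=0]
  → PA=0x1E5DD  (3 entries read)
#2 VA=0xFE0 (r,user):
  L0: frame=0x10 idx=0 entry=0xA002 [P=0 RW=1 US=0 PS=0]
  ⇒ fault: PAGE_NOT_PRESENT  — 1 lookups

Access #0 fault: NONE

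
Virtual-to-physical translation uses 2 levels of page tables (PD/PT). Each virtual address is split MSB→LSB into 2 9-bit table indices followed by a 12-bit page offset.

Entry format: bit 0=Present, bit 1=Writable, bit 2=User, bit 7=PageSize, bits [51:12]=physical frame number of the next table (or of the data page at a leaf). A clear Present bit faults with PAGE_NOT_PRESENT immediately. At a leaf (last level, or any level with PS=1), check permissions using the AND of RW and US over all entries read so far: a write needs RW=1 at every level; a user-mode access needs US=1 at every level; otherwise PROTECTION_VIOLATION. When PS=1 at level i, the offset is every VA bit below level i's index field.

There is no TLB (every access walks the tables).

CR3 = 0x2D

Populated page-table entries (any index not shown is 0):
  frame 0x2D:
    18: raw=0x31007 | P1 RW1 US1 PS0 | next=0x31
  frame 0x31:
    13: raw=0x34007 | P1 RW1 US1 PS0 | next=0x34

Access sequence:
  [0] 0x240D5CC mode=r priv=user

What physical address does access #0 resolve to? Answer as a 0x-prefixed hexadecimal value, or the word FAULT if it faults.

Per-access translation:
#0 VA=0x240D5CC (r,user):
  [0] read 0x2D idx=18: raw=0x31007 flags P=1 W=1 U=1 S=0
  [1] read 0x31 idx=13: raw=0x34007 flags P=1 W=1 U=1 S=0
  ⇒ phys 0x345CC  [2 reads]

Access #0 PA: 0x345CC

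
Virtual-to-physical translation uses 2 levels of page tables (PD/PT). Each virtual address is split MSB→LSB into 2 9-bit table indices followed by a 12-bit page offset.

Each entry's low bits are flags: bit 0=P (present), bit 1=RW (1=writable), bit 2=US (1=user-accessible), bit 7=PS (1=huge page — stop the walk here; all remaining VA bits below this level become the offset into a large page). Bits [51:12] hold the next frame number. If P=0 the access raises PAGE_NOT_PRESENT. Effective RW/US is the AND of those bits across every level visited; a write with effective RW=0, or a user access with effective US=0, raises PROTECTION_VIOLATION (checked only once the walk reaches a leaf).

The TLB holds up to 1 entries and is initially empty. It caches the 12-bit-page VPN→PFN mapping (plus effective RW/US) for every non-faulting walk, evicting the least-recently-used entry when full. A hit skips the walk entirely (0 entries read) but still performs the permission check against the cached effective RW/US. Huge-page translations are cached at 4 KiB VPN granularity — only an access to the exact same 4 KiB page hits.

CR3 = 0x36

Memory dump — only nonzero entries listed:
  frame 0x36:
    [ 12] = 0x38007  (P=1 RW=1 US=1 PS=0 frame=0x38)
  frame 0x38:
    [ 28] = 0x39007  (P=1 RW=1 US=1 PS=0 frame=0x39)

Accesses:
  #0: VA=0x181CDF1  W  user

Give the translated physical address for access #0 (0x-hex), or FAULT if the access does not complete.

Walk each access:
#0 VA=0x181CDF1 (w,user):
  L0 @0x36[12] → 0x38007  P=1,RW=1,US=1,PS=0
  L1 @0x38[28] → 0x39007  P=1,RW=1,US=1,PS=0
  ⇒ phys 0x39DF1  [2 reads]

Access #0 PA: 0x39DF1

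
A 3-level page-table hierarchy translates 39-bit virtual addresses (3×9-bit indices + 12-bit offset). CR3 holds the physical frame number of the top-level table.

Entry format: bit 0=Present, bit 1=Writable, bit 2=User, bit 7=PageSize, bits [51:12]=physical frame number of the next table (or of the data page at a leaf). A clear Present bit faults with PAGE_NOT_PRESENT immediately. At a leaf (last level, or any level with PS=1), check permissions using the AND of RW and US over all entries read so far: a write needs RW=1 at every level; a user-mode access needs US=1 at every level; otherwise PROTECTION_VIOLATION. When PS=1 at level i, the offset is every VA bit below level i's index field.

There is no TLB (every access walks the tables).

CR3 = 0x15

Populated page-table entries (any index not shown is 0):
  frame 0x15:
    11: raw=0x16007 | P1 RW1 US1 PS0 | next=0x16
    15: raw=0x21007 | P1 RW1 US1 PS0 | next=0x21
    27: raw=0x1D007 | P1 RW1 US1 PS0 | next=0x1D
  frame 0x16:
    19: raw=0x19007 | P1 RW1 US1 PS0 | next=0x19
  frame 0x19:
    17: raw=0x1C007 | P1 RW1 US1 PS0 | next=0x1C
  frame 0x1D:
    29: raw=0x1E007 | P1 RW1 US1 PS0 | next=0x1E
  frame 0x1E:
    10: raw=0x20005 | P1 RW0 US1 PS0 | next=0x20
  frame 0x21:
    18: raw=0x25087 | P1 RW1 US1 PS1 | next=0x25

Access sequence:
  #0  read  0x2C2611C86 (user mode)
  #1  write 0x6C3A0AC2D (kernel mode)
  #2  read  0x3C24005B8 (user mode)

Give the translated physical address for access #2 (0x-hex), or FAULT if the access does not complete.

Per-access translation:
#0 VA=0x2C2611C86 (r,user):
  L0: frame=0x15 idx=11 entry=0x16007 [P=1 RW=1 US=1 PS=0]
  L1: frame=0x16 idx=19 entry=0x19007 [P=1 RW=1 US=1 PS=0]
  L2: frame=0x19 idx=17 entry=0x1C007 [P=1 RW=1 US=1 PS=0]
  ⇒ phys 0x1CC86  [3 reads]
#1 VA=0x6C3A0AC2D (w,kernel):
  L0: frame=0x15 idx=27 entry=0x1D007 [P=1 RW=1 US=1 PS=0]
  L1: frame=0x1D idx=29 entry=0x1E007 [P=1 RW=1 US=1 PS=0]
  L2: frame=0x1E idx=10 entry=0x20005 [P=1 RW=0 US=1 PS=0]
  ✗ PROTECTION_VIOLATION  [3 reads]
#2 VA=0x3C24005B8 (r,user):
  L0: frame=0x15 idx=15 entry=0x21007 [P=1 RW=1 US=1 PS=0]
  L1: frame=0x21 idx=18 entry=0x25087 [P=1 RW=1 US=1 PS=1]
  ⇒ phys 0x255B8 (huge @L1)  [2 reads]

Access #2 PA: 0x255B8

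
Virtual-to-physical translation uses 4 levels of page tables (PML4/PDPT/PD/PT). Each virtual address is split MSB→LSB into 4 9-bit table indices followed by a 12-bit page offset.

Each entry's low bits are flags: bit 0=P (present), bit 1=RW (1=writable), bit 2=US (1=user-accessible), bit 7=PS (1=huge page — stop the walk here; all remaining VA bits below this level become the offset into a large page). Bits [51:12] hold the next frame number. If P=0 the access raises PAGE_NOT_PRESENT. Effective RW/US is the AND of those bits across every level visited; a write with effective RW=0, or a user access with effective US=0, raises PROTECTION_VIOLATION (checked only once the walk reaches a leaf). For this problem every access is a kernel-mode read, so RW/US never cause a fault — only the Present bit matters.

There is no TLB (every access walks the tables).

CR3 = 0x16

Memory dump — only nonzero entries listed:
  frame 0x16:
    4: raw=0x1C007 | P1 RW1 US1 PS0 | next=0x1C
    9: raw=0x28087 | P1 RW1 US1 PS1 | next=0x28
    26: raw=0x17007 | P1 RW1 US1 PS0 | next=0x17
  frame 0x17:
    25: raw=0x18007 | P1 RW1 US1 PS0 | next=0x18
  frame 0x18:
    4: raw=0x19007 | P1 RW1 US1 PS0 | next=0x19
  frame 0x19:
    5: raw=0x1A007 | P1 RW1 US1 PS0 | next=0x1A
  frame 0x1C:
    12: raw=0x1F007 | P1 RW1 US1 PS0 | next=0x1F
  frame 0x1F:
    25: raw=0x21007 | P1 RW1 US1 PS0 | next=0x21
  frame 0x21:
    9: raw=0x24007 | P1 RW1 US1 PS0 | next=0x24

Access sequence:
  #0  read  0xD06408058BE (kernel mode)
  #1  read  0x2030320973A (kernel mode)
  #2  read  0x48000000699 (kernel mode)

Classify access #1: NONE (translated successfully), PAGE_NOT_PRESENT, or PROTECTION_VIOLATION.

Walk each access:
#0 VA=0xD06408058BE (r,kernel):
  L0 @0x16[26] → 0x17007  P=1,RW=1,US=1,PS=0
  L1 @0x17[25] → 0x18007  P=1,RW=1,US=1,PS=0
  L2 @0x18[4] → 0x19007  P=1,RW=1,US=1,PS=0
  L3 @0x19[5] → 0x1A007  P=1,RW=1,US=1,PS=0
  ✓ 0x1A8BE  — 4 lookups
#1 VA=0x2030320973A (r,kernel):
  L0 @0x16[4] → 0x1C007  P=1,RW=1,US=1,PS=0
  L1 @0x1C[12] → 0x1F007  P=1,RW=1,US=1,PS=0
  L2 @0x1F[25] → 0x21007  P=1,RW=1,US=1,PS=0
  L3 @0x21[9] → 0x24007  P=1,RW=1,US=1,PS=0
  ✓ 0x2473A  — 4 lookups
#2 VA=0x48000000699 (r,kernel):
  L0 @0x16[9] → 0x28087  P=1,RW=1,US=1,PS=1
  ✓ 0x28699 (huge @L0)  — 1 lookups

Access #1 fault: NONE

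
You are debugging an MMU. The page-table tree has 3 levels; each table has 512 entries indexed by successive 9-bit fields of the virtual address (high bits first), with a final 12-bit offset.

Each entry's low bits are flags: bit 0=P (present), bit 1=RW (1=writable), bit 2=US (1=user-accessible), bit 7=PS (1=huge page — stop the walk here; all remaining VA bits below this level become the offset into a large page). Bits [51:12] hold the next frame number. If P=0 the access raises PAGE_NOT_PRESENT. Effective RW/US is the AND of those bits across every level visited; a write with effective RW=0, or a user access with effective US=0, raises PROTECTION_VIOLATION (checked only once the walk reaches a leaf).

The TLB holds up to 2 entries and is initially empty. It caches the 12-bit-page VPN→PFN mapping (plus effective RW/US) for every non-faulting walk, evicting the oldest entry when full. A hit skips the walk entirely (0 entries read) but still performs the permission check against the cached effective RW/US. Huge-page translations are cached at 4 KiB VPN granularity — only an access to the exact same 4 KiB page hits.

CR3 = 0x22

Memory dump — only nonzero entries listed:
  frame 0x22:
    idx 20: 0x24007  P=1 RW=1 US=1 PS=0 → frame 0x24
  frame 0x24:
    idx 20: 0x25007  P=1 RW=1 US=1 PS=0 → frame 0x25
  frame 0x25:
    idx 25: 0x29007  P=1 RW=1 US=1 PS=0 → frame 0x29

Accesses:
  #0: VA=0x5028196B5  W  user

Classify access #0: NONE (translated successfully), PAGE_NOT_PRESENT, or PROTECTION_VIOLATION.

Per-access translation:
#0 VA=0x5028196B5 (w,user):
  lvl0: tbl 0x22, slot 20 ⇒ 0x24007 (P1/RW1/US1/PS0)
  lvl1: tbl 0x24, slot 20 ⇒ 0x25007 (P1/RW1/US1/PS0)
  lvl2: tbl 0x25, slot 25 ⇒ 0x29007 (P1/RW1/US1/PS0)
  → PA=0x296B5  (3 entries read)

Access #0 fault: NONE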